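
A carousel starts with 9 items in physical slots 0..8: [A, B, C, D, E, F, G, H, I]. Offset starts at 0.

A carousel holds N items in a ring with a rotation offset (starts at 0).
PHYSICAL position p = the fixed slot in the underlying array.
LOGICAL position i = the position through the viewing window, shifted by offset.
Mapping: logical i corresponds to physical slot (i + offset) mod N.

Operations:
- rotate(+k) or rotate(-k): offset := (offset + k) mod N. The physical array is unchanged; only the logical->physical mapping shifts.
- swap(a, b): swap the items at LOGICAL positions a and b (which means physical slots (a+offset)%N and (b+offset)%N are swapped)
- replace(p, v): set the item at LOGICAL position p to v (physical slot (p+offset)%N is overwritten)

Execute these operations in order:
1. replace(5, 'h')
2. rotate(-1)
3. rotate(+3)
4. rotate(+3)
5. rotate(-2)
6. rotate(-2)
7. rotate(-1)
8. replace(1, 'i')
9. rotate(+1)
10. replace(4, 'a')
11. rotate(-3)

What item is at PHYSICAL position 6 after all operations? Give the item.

Answer: G

Derivation:
After op 1 (replace(5, 'h')): offset=0, physical=[A,B,C,D,E,h,G,H,I], logical=[A,B,C,D,E,h,G,H,I]
After op 2 (rotate(-1)): offset=8, physical=[A,B,C,D,E,h,G,H,I], logical=[I,A,B,C,D,E,h,G,H]
After op 3 (rotate(+3)): offset=2, physical=[A,B,C,D,E,h,G,H,I], logical=[C,D,E,h,G,H,I,A,B]
After op 4 (rotate(+3)): offset=5, physical=[A,B,C,D,E,h,G,H,I], logical=[h,G,H,I,A,B,C,D,E]
After op 5 (rotate(-2)): offset=3, physical=[A,B,C,D,E,h,G,H,I], logical=[D,E,h,G,H,I,A,B,C]
After op 6 (rotate(-2)): offset=1, physical=[A,B,C,D,E,h,G,H,I], logical=[B,C,D,E,h,G,H,I,A]
After op 7 (rotate(-1)): offset=0, physical=[A,B,C,D,E,h,G,H,I], logical=[A,B,C,D,E,h,G,H,I]
After op 8 (replace(1, 'i')): offset=0, physical=[A,i,C,D,E,h,G,H,I], logical=[A,i,C,D,E,h,G,H,I]
After op 9 (rotate(+1)): offset=1, physical=[A,i,C,D,E,h,G,H,I], logical=[i,C,D,E,h,G,H,I,A]
After op 10 (replace(4, 'a')): offset=1, physical=[A,i,C,D,E,a,G,H,I], logical=[i,C,D,E,a,G,H,I,A]
After op 11 (rotate(-3)): offset=7, physical=[A,i,C,D,E,a,G,H,I], logical=[H,I,A,i,C,D,E,a,G]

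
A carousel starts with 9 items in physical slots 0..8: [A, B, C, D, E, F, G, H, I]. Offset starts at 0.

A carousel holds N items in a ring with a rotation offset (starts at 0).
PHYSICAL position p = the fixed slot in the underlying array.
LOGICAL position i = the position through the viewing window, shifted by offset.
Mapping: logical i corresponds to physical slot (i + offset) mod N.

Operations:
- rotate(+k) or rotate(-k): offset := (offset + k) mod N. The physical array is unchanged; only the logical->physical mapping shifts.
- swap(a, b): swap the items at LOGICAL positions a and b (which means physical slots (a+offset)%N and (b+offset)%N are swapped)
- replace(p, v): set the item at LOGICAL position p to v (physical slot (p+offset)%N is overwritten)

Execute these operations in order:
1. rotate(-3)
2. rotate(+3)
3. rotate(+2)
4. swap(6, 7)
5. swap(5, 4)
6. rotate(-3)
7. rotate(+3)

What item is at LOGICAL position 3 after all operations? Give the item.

After op 1 (rotate(-3)): offset=6, physical=[A,B,C,D,E,F,G,H,I], logical=[G,H,I,A,B,C,D,E,F]
After op 2 (rotate(+3)): offset=0, physical=[A,B,C,D,E,F,G,H,I], logical=[A,B,C,D,E,F,G,H,I]
After op 3 (rotate(+2)): offset=2, physical=[A,B,C,D,E,F,G,H,I], logical=[C,D,E,F,G,H,I,A,B]
After op 4 (swap(6, 7)): offset=2, physical=[I,B,C,D,E,F,G,H,A], logical=[C,D,E,F,G,H,A,I,B]
After op 5 (swap(5, 4)): offset=2, physical=[I,B,C,D,E,F,H,G,A], logical=[C,D,E,F,H,G,A,I,B]
After op 6 (rotate(-3)): offset=8, physical=[I,B,C,D,E,F,H,G,A], logical=[A,I,B,C,D,E,F,H,G]
After op 7 (rotate(+3)): offset=2, physical=[I,B,C,D,E,F,H,G,A], logical=[C,D,E,F,H,G,A,I,B]

Answer: F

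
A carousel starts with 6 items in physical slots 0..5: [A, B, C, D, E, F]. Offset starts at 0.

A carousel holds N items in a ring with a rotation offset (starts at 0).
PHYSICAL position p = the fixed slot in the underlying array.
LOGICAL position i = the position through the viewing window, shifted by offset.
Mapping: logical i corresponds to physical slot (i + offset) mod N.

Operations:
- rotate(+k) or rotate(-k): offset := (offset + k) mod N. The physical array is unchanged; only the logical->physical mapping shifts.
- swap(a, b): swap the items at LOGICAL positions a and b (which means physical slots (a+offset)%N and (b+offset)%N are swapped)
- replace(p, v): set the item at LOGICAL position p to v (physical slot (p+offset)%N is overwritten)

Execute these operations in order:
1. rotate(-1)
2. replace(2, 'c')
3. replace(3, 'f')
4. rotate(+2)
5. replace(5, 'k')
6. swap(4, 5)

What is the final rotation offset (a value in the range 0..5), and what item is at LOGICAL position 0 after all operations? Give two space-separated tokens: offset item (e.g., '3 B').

Answer: 1 c

Derivation:
After op 1 (rotate(-1)): offset=5, physical=[A,B,C,D,E,F], logical=[F,A,B,C,D,E]
After op 2 (replace(2, 'c')): offset=5, physical=[A,c,C,D,E,F], logical=[F,A,c,C,D,E]
After op 3 (replace(3, 'f')): offset=5, physical=[A,c,f,D,E,F], logical=[F,A,c,f,D,E]
After op 4 (rotate(+2)): offset=1, physical=[A,c,f,D,E,F], logical=[c,f,D,E,F,A]
After op 5 (replace(5, 'k')): offset=1, physical=[k,c,f,D,E,F], logical=[c,f,D,E,F,k]
After op 6 (swap(4, 5)): offset=1, physical=[F,c,f,D,E,k], logical=[c,f,D,E,k,F]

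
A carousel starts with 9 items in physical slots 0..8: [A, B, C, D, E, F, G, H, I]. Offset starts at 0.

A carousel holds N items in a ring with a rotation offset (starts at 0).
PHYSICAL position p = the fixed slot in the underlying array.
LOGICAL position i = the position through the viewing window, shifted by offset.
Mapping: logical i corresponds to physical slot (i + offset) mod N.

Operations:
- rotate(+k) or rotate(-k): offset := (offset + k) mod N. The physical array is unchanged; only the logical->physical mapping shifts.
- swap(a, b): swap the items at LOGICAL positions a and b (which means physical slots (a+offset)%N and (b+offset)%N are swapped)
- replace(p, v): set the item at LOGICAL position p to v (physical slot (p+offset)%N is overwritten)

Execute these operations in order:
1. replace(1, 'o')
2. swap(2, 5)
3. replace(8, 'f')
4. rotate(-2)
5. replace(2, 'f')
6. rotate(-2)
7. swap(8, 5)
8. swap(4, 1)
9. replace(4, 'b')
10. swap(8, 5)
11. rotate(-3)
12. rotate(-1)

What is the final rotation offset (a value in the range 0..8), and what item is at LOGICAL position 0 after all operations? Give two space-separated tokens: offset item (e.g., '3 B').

Answer: 1 o

Derivation:
After op 1 (replace(1, 'o')): offset=0, physical=[A,o,C,D,E,F,G,H,I], logical=[A,o,C,D,E,F,G,H,I]
After op 2 (swap(2, 5)): offset=0, physical=[A,o,F,D,E,C,G,H,I], logical=[A,o,F,D,E,C,G,H,I]
After op 3 (replace(8, 'f')): offset=0, physical=[A,o,F,D,E,C,G,H,f], logical=[A,o,F,D,E,C,G,H,f]
After op 4 (rotate(-2)): offset=7, physical=[A,o,F,D,E,C,G,H,f], logical=[H,f,A,o,F,D,E,C,G]
After op 5 (replace(2, 'f')): offset=7, physical=[f,o,F,D,E,C,G,H,f], logical=[H,f,f,o,F,D,E,C,G]
After op 6 (rotate(-2)): offset=5, physical=[f,o,F,D,E,C,G,H,f], logical=[C,G,H,f,f,o,F,D,E]
After op 7 (swap(8, 5)): offset=5, physical=[f,E,F,D,o,C,G,H,f], logical=[C,G,H,f,f,E,F,D,o]
After op 8 (swap(4, 1)): offset=5, physical=[G,E,F,D,o,C,f,H,f], logical=[C,f,H,f,G,E,F,D,o]
After op 9 (replace(4, 'b')): offset=5, physical=[b,E,F,D,o,C,f,H,f], logical=[C,f,H,f,b,E,F,D,o]
After op 10 (swap(8, 5)): offset=5, physical=[b,o,F,D,E,C,f,H,f], logical=[C,f,H,f,b,o,F,D,E]
After op 11 (rotate(-3)): offset=2, physical=[b,o,F,D,E,C,f,H,f], logical=[F,D,E,C,f,H,f,b,o]
After op 12 (rotate(-1)): offset=1, physical=[b,o,F,D,E,C,f,H,f], logical=[o,F,D,E,C,f,H,f,b]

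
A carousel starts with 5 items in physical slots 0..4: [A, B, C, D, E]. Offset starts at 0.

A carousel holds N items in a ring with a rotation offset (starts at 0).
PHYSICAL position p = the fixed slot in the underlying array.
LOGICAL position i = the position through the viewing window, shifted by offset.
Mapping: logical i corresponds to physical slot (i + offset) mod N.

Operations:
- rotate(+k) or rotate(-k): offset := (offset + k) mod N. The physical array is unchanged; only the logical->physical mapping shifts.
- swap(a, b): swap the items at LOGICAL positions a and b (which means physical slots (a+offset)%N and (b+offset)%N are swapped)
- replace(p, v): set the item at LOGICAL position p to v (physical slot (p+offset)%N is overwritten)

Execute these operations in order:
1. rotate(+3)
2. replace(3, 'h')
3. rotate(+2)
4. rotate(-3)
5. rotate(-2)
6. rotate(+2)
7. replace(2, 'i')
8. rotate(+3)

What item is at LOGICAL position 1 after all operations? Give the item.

After op 1 (rotate(+3)): offset=3, physical=[A,B,C,D,E], logical=[D,E,A,B,C]
After op 2 (replace(3, 'h')): offset=3, physical=[A,h,C,D,E], logical=[D,E,A,h,C]
After op 3 (rotate(+2)): offset=0, physical=[A,h,C,D,E], logical=[A,h,C,D,E]
After op 4 (rotate(-3)): offset=2, physical=[A,h,C,D,E], logical=[C,D,E,A,h]
After op 5 (rotate(-2)): offset=0, physical=[A,h,C,D,E], logical=[A,h,C,D,E]
After op 6 (rotate(+2)): offset=2, physical=[A,h,C,D,E], logical=[C,D,E,A,h]
After op 7 (replace(2, 'i')): offset=2, physical=[A,h,C,D,i], logical=[C,D,i,A,h]
After op 8 (rotate(+3)): offset=0, physical=[A,h,C,D,i], logical=[A,h,C,D,i]

Answer: h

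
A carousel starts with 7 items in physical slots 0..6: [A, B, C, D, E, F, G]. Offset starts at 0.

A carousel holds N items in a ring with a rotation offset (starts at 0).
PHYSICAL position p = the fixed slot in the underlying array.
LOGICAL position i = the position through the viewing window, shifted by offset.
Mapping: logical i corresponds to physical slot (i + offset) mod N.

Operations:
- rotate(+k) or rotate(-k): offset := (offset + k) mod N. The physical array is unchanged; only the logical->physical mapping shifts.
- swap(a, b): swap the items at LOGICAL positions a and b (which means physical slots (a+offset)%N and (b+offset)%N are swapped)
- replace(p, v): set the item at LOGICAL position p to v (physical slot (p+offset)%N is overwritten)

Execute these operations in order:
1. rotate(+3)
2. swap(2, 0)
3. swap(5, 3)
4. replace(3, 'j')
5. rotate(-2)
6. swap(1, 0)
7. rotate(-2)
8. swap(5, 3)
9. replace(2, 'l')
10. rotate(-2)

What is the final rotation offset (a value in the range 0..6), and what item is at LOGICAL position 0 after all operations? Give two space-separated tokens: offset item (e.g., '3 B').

Answer: 4 G

Derivation:
After op 1 (rotate(+3)): offset=3, physical=[A,B,C,D,E,F,G], logical=[D,E,F,G,A,B,C]
After op 2 (swap(2, 0)): offset=3, physical=[A,B,C,F,E,D,G], logical=[F,E,D,G,A,B,C]
After op 3 (swap(5, 3)): offset=3, physical=[A,G,C,F,E,D,B], logical=[F,E,D,B,A,G,C]
After op 4 (replace(3, 'j')): offset=3, physical=[A,G,C,F,E,D,j], logical=[F,E,D,j,A,G,C]
After op 5 (rotate(-2)): offset=1, physical=[A,G,C,F,E,D,j], logical=[G,C,F,E,D,j,A]
After op 6 (swap(1, 0)): offset=1, physical=[A,C,G,F,E,D,j], logical=[C,G,F,E,D,j,A]
After op 7 (rotate(-2)): offset=6, physical=[A,C,G,F,E,D,j], logical=[j,A,C,G,F,E,D]
After op 8 (swap(5, 3)): offset=6, physical=[A,C,E,F,G,D,j], logical=[j,A,C,E,F,G,D]
After op 9 (replace(2, 'l')): offset=6, physical=[A,l,E,F,G,D,j], logical=[j,A,l,E,F,G,D]
After op 10 (rotate(-2)): offset=4, physical=[A,l,E,F,G,D,j], logical=[G,D,j,A,l,E,F]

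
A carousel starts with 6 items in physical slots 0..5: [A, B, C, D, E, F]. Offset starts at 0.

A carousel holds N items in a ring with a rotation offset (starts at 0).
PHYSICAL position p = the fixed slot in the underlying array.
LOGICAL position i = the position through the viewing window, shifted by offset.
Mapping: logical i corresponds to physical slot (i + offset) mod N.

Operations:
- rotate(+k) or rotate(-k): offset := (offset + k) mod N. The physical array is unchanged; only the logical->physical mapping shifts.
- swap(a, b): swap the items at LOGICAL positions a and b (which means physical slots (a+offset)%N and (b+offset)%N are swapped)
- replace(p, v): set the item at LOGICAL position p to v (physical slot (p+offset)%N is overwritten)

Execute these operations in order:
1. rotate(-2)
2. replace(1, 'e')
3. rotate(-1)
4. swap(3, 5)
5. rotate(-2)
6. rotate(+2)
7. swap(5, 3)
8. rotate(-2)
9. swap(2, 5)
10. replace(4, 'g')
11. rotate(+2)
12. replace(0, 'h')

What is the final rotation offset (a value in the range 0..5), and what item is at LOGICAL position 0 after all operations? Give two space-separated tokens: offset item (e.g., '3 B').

Answer: 3 h

Derivation:
After op 1 (rotate(-2)): offset=4, physical=[A,B,C,D,E,F], logical=[E,F,A,B,C,D]
After op 2 (replace(1, 'e')): offset=4, physical=[A,B,C,D,E,e], logical=[E,e,A,B,C,D]
After op 3 (rotate(-1)): offset=3, physical=[A,B,C,D,E,e], logical=[D,E,e,A,B,C]
After op 4 (swap(3, 5)): offset=3, physical=[C,B,A,D,E,e], logical=[D,E,e,C,B,A]
After op 5 (rotate(-2)): offset=1, physical=[C,B,A,D,E,e], logical=[B,A,D,E,e,C]
After op 6 (rotate(+2)): offset=3, physical=[C,B,A,D,E,e], logical=[D,E,e,C,B,A]
After op 7 (swap(5, 3)): offset=3, physical=[A,B,C,D,E,e], logical=[D,E,e,A,B,C]
After op 8 (rotate(-2)): offset=1, physical=[A,B,C,D,E,e], logical=[B,C,D,E,e,A]
After op 9 (swap(2, 5)): offset=1, physical=[D,B,C,A,E,e], logical=[B,C,A,E,e,D]
After op 10 (replace(4, 'g')): offset=1, physical=[D,B,C,A,E,g], logical=[B,C,A,E,g,D]
After op 11 (rotate(+2)): offset=3, physical=[D,B,C,A,E,g], logical=[A,E,g,D,B,C]
After op 12 (replace(0, 'h')): offset=3, physical=[D,B,C,h,E,g], logical=[h,E,g,D,B,C]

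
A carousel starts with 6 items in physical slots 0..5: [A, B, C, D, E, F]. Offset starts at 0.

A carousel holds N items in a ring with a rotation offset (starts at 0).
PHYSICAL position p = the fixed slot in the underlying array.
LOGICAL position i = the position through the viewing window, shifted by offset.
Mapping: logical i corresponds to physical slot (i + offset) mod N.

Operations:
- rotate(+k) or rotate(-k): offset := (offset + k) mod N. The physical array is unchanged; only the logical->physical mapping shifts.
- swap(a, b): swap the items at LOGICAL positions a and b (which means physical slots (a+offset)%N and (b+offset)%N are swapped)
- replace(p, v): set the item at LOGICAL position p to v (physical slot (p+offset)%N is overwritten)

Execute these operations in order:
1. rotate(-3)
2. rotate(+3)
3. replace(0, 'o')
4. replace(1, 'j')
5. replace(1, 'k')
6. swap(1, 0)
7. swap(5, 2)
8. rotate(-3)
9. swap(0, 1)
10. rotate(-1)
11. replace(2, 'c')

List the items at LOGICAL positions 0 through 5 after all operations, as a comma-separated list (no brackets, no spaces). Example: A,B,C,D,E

After op 1 (rotate(-3)): offset=3, physical=[A,B,C,D,E,F], logical=[D,E,F,A,B,C]
After op 2 (rotate(+3)): offset=0, physical=[A,B,C,D,E,F], logical=[A,B,C,D,E,F]
After op 3 (replace(0, 'o')): offset=0, physical=[o,B,C,D,E,F], logical=[o,B,C,D,E,F]
After op 4 (replace(1, 'j')): offset=0, physical=[o,j,C,D,E,F], logical=[o,j,C,D,E,F]
After op 5 (replace(1, 'k')): offset=0, physical=[o,k,C,D,E,F], logical=[o,k,C,D,E,F]
After op 6 (swap(1, 0)): offset=0, physical=[k,o,C,D,E,F], logical=[k,o,C,D,E,F]
After op 7 (swap(5, 2)): offset=0, physical=[k,o,F,D,E,C], logical=[k,o,F,D,E,C]
After op 8 (rotate(-3)): offset=3, physical=[k,o,F,D,E,C], logical=[D,E,C,k,o,F]
After op 9 (swap(0, 1)): offset=3, physical=[k,o,F,E,D,C], logical=[E,D,C,k,o,F]
After op 10 (rotate(-1)): offset=2, physical=[k,o,F,E,D,C], logical=[F,E,D,C,k,o]
After op 11 (replace(2, 'c')): offset=2, physical=[k,o,F,E,c,C], logical=[F,E,c,C,k,o]

Answer: F,E,c,C,k,o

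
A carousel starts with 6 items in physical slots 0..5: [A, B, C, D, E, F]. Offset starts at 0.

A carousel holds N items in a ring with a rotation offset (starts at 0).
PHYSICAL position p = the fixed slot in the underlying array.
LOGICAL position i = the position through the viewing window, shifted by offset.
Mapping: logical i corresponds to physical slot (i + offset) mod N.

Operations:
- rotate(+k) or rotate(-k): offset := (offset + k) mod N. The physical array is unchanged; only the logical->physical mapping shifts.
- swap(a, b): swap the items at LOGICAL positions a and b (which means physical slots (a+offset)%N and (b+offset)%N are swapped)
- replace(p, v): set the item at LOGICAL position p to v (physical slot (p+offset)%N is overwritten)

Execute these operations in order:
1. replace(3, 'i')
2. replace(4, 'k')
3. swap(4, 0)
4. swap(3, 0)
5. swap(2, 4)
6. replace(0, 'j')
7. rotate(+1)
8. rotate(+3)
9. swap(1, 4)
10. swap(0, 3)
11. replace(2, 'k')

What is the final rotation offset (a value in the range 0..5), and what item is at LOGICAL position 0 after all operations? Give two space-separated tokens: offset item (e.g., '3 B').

After op 1 (replace(3, 'i')): offset=0, physical=[A,B,C,i,E,F], logical=[A,B,C,i,E,F]
After op 2 (replace(4, 'k')): offset=0, physical=[A,B,C,i,k,F], logical=[A,B,C,i,k,F]
After op 3 (swap(4, 0)): offset=0, physical=[k,B,C,i,A,F], logical=[k,B,C,i,A,F]
After op 4 (swap(3, 0)): offset=0, physical=[i,B,C,k,A,F], logical=[i,B,C,k,A,F]
After op 5 (swap(2, 4)): offset=0, physical=[i,B,A,k,C,F], logical=[i,B,A,k,C,F]
After op 6 (replace(0, 'j')): offset=0, physical=[j,B,A,k,C,F], logical=[j,B,A,k,C,F]
After op 7 (rotate(+1)): offset=1, physical=[j,B,A,k,C,F], logical=[B,A,k,C,F,j]
After op 8 (rotate(+3)): offset=4, physical=[j,B,A,k,C,F], logical=[C,F,j,B,A,k]
After op 9 (swap(1, 4)): offset=4, physical=[j,B,F,k,C,A], logical=[C,A,j,B,F,k]
After op 10 (swap(0, 3)): offset=4, physical=[j,C,F,k,B,A], logical=[B,A,j,C,F,k]
After op 11 (replace(2, 'k')): offset=4, physical=[k,C,F,k,B,A], logical=[B,A,k,C,F,k]

Answer: 4 B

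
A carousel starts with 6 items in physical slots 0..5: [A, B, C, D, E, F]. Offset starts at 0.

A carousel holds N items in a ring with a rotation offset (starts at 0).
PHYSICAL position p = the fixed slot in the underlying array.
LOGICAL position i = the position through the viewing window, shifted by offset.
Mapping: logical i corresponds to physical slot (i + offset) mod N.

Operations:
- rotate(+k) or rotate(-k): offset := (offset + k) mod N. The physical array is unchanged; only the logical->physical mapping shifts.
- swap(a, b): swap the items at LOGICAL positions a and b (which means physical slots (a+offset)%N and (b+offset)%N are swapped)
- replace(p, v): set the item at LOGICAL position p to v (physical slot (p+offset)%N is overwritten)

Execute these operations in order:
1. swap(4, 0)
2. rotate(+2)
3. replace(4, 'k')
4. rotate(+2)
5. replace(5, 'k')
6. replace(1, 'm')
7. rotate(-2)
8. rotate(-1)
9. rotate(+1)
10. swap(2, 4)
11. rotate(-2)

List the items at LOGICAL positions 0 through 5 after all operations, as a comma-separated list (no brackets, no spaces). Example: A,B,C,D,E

After op 1 (swap(4, 0)): offset=0, physical=[E,B,C,D,A,F], logical=[E,B,C,D,A,F]
After op 2 (rotate(+2)): offset=2, physical=[E,B,C,D,A,F], logical=[C,D,A,F,E,B]
After op 3 (replace(4, 'k')): offset=2, physical=[k,B,C,D,A,F], logical=[C,D,A,F,k,B]
After op 4 (rotate(+2)): offset=4, physical=[k,B,C,D,A,F], logical=[A,F,k,B,C,D]
After op 5 (replace(5, 'k')): offset=4, physical=[k,B,C,k,A,F], logical=[A,F,k,B,C,k]
After op 6 (replace(1, 'm')): offset=4, physical=[k,B,C,k,A,m], logical=[A,m,k,B,C,k]
After op 7 (rotate(-2)): offset=2, physical=[k,B,C,k,A,m], logical=[C,k,A,m,k,B]
After op 8 (rotate(-1)): offset=1, physical=[k,B,C,k,A,m], logical=[B,C,k,A,m,k]
After op 9 (rotate(+1)): offset=2, physical=[k,B,C,k,A,m], logical=[C,k,A,m,k,B]
After op 10 (swap(2, 4)): offset=2, physical=[A,B,C,k,k,m], logical=[C,k,k,m,A,B]
After op 11 (rotate(-2)): offset=0, physical=[A,B,C,k,k,m], logical=[A,B,C,k,k,m]

Answer: A,B,C,k,k,m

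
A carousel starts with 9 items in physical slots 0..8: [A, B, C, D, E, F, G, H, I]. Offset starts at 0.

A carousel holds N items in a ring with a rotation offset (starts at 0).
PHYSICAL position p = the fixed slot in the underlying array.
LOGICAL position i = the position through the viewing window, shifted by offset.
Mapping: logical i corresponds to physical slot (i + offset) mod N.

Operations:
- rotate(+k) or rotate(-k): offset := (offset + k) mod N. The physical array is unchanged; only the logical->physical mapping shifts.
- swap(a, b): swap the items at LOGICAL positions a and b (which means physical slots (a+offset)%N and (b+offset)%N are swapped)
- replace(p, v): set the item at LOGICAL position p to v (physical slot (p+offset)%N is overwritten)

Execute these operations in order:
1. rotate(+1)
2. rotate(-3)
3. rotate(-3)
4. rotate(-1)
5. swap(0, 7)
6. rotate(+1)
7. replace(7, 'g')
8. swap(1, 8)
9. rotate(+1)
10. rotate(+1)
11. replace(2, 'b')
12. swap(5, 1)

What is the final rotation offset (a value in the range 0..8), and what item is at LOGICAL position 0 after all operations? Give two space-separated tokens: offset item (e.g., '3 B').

After op 1 (rotate(+1)): offset=1, physical=[A,B,C,D,E,F,G,H,I], logical=[B,C,D,E,F,G,H,I,A]
After op 2 (rotate(-3)): offset=7, physical=[A,B,C,D,E,F,G,H,I], logical=[H,I,A,B,C,D,E,F,G]
After op 3 (rotate(-3)): offset=4, physical=[A,B,C,D,E,F,G,H,I], logical=[E,F,G,H,I,A,B,C,D]
After op 4 (rotate(-1)): offset=3, physical=[A,B,C,D,E,F,G,H,I], logical=[D,E,F,G,H,I,A,B,C]
After op 5 (swap(0, 7)): offset=3, physical=[A,D,C,B,E,F,G,H,I], logical=[B,E,F,G,H,I,A,D,C]
After op 6 (rotate(+1)): offset=4, physical=[A,D,C,B,E,F,G,H,I], logical=[E,F,G,H,I,A,D,C,B]
After op 7 (replace(7, 'g')): offset=4, physical=[A,D,g,B,E,F,G,H,I], logical=[E,F,G,H,I,A,D,g,B]
After op 8 (swap(1, 8)): offset=4, physical=[A,D,g,F,E,B,G,H,I], logical=[E,B,G,H,I,A,D,g,F]
After op 9 (rotate(+1)): offset=5, physical=[A,D,g,F,E,B,G,H,I], logical=[B,G,H,I,A,D,g,F,E]
After op 10 (rotate(+1)): offset=6, physical=[A,D,g,F,E,B,G,H,I], logical=[G,H,I,A,D,g,F,E,B]
After op 11 (replace(2, 'b')): offset=6, physical=[A,D,g,F,E,B,G,H,b], logical=[G,H,b,A,D,g,F,E,B]
After op 12 (swap(5, 1)): offset=6, physical=[A,D,H,F,E,B,G,g,b], logical=[G,g,b,A,D,H,F,E,B]

Answer: 6 G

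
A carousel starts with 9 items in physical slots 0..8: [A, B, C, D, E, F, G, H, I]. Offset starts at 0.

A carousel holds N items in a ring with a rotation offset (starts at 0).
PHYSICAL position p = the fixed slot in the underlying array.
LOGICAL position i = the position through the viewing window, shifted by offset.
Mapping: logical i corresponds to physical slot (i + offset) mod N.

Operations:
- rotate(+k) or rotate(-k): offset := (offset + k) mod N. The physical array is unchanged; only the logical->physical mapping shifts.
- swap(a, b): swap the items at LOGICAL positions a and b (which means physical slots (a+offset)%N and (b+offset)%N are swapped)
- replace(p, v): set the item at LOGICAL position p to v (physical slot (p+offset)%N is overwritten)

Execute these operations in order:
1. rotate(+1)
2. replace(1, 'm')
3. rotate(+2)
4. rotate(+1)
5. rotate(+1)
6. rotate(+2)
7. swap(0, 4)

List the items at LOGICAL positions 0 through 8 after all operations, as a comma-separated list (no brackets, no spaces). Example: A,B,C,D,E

After op 1 (rotate(+1)): offset=1, physical=[A,B,C,D,E,F,G,H,I], logical=[B,C,D,E,F,G,H,I,A]
After op 2 (replace(1, 'm')): offset=1, physical=[A,B,m,D,E,F,G,H,I], logical=[B,m,D,E,F,G,H,I,A]
After op 3 (rotate(+2)): offset=3, physical=[A,B,m,D,E,F,G,H,I], logical=[D,E,F,G,H,I,A,B,m]
After op 4 (rotate(+1)): offset=4, physical=[A,B,m,D,E,F,G,H,I], logical=[E,F,G,H,I,A,B,m,D]
After op 5 (rotate(+1)): offset=5, physical=[A,B,m,D,E,F,G,H,I], logical=[F,G,H,I,A,B,m,D,E]
After op 6 (rotate(+2)): offset=7, physical=[A,B,m,D,E,F,G,H,I], logical=[H,I,A,B,m,D,E,F,G]
After op 7 (swap(0, 4)): offset=7, physical=[A,B,H,D,E,F,G,m,I], logical=[m,I,A,B,H,D,E,F,G]

Answer: m,I,A,B,H,D,E,F,G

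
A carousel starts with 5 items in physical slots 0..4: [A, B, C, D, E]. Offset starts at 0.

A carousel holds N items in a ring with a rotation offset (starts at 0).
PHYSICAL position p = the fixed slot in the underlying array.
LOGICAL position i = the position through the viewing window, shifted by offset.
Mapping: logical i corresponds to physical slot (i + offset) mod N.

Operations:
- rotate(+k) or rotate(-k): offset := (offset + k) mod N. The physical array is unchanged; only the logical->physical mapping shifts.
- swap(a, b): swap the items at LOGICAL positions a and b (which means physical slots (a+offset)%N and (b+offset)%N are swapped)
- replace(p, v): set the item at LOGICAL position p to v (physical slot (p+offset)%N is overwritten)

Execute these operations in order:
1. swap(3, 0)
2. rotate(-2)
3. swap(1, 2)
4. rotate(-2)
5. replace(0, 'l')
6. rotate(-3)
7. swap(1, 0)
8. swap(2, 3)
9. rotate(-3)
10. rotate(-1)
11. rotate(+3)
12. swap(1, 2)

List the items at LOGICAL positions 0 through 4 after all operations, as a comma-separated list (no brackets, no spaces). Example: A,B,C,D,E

Answer: C,A,D,l,E

Derivation:
After op 1 (swap(3, 0)): offset=0, physical=[D,B,C,A,E], logical=[D,B,C,A,E]
After op 2 (rotate(-2)): offset=3, physical=[D,B,C,A,E], logical=[A,E,D,B,C]
After op 3 (swap(1, 2)): offset=3, physical=[E,B,C,A,D], logical=[A,D,E,B,C]
After op 4 (rotate(-2)): offset=1, physical=[E,B,C,A,D], logical=[B,C,A,D,E]
After op 5 (replace(0, 'l')): offset=1, physical=[E,l,C,A,D], logical=[l,C,A,D,E]
After op 6 (rotate(-3)): offset=3, physical=[E,l,C,A,D], logical=[A,D,E,l,C]
After op 7 (swap(1, 0)): offset=3, physical=[E,l,C,D,A], logical=[D,A,E,l,C]
After op 8 (swap(2, 3)): offset=3, physical=[l,E,C,D,A], logical=[D,A,l,E,C]
After op 9 (rotate(-3)): offset=0, physical=[l,E,C,D,A], logical=[l,E,C,D,A]
After op 10 (rotate(-1)): offset=4, physical=[l,E,C,D,A], logical=[A,l,E,C,D]
After op 11 (rotate(+3)): offset=2, physical=[l,E,C,D,A], logical=[C,D,A,l,E]
After op 12 (swap(1, 2)): offset=2, physical=[l,E,C,A,D], logical=[C,A,D,l,E]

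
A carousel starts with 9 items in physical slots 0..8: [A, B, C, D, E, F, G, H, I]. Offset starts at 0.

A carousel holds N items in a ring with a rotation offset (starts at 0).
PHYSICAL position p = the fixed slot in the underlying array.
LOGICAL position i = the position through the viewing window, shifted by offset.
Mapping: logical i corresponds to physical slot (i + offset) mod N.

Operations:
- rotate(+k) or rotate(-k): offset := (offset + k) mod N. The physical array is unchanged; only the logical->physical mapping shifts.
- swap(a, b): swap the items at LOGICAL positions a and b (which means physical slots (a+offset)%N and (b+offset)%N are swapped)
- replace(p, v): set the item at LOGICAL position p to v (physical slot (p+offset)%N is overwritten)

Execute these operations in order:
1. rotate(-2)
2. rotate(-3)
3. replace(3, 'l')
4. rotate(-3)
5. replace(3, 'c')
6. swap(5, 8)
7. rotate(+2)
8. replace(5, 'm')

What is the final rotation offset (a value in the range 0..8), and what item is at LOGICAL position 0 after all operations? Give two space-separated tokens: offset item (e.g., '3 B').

Answer: 3 D

Derivation:
After op 1 (rotate(-2)): offset=7, physical=[A,B,C,D,E,F,G,H,I], logical=[H,I,A,B,C,D,E,F,G]
After op 2 (rotate(-3)): offset=4, physical=[A,B,C,D,E,F,G,H,I], logical=[E,F,G,H,I,A,B,C,D]
After op 3 (replace(3, 'l')): offset=4, physical=[A,B,C,D,E,F,G,l,I], logical=[E,F,G,l,I,A,B,C,D]
After op 4 (rotate(-3)): offset=1, physical=[A,B,C,D,E,F,G,l,I], logical=[B,C,D,E,F,G,l,I,A]
After op 5 (replace(3, 'c')): offset=1, physical=[A,B,C,D,c,F,G,l,I], logical=[B,C,D,c,F,G,l,I,A]
After op 6 (swap(5, 8)): offset=1, physical=[G,B,C,D,c,F,A,l,I], logical=[B,C,D,c,F,A,l,I,G]
After op 7 (rotate(+2)): offset=3, physical=[G,B,C,D,c,F,A,l,I], logical=[D,c,F,A,l,I,G,B,C]
After op 8 (replace(5, 'm')): offset=3, physical=[G,B,C,D,c,F,A,l,m], logical=[D,c,F,A,l,m,G,B,C]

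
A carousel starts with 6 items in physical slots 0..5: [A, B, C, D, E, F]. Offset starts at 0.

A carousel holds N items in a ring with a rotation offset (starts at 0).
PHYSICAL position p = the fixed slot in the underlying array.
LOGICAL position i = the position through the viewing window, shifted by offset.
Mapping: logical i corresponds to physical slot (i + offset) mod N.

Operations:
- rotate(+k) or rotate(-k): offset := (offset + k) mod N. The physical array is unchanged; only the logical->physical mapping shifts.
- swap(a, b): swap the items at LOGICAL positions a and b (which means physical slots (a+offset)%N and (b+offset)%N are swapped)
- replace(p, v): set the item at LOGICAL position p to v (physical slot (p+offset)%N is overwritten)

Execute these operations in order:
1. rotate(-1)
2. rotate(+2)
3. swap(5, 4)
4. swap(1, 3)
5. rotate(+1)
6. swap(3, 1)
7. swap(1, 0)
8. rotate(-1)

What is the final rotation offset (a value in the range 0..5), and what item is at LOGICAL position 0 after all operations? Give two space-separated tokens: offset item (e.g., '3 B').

After op 1 (rotate(-1)): offset=5, physical=[A,B,C,D,E,F], logical=[F,A,B,C,D,E]
After op 2 (rotate(+2)): offset=1, physical=[A,B,C,D,E,F], logical=[B,C,D,E,F,A]
After op 3 (swap(5, 4)): offset=1, physical=[F,B,C,D,E,A], logical=[B,C,D,E,A,F]
After op 4 (swap(1, 3)): offset=1, physical=[F,B,E,D,C,A], logical=[B,E,D,C,A,F]
After op 5 (rotate(+1)): offset=2, physical=[F,B,E,D,C,A], logical=[E,D,C,A,F,B]
After op 6 (swap(3, 1)): offset=2, physical=[F,B,E,A,C,D], logical=[E,A,C,D,F,B]
After op 7 (swap(1, 0)): offset=2, physical=[F,B,A,E,C,D], logical=[A,E,C,D,F,B]
After op 8 (rotate(-1)): offset=1, physical=[F,B,A,E,C,D], logical=[B,A,E,C,D,F]

Answer: 1 B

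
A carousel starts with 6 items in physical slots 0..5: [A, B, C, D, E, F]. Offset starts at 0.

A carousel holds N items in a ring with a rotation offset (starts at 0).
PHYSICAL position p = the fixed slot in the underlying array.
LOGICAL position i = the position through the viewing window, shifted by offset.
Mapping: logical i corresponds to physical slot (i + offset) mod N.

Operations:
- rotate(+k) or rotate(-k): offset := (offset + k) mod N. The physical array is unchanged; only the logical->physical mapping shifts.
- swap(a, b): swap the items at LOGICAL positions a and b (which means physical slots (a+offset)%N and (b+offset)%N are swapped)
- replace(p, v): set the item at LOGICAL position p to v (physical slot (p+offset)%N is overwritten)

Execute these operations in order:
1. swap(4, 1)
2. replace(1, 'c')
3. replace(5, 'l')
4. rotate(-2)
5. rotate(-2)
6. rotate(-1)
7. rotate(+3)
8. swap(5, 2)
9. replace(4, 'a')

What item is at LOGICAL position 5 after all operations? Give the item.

After op 1 (swap(4, 1)): offset=0, physical=[A,E,C,D,B,F], logical=[A,E,C,D,B,F]
After op 2 (replace(1, 'c')): offset=0, physical=[A,c,C,D,B,F], logical=[A,c,C,D,B,F]
After op 3 (replace(5, 'l')): offset=0, physical=[A,c,C,D,B,l], logical=[A,c,C,D,B,l]
After op 4 (rotate(-2)): offset=4, physical=[A,c,C,D,B,l], logical=[B,l,A,c,C,D]
After op 5 (rotate(-2)): offset=2, physical=[A,c,C,D,B,l], logical=[C,D,B,l,A,c]
After op 6 (rotate(-1)): offset=1, physical=[A,c,C,D,B,l], logical=[c,C,D,B,l,A]
After op 7 (rotate(+3)): offset=4, physical=[A,c,C,D,B,l], logical=[B,l,A,c,C,D]
After op 8 (swap(5, 2)): offset=4, physical=[D,c,C,A,B,l], logical=[B,l,D,c,C,A]
After op 9 (replace(4, 'a')): offset=4, physical=[D,c,a,A,B,l], logical=[B,l,D,c,a,A]

Answer: A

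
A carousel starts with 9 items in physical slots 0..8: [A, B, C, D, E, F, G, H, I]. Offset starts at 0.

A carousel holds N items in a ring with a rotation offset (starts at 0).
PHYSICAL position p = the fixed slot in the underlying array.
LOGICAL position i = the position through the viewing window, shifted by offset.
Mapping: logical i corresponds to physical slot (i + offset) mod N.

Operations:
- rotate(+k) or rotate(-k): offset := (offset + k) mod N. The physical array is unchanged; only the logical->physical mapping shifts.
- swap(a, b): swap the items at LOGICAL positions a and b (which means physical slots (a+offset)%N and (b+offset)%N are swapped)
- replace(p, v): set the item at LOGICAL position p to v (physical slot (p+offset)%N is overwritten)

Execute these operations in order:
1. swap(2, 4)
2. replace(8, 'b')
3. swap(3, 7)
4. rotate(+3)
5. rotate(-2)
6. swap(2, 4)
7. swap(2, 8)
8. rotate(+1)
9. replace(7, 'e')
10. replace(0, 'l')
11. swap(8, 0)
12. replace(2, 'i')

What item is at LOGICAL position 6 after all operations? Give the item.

After op 1 (swap(2, 4)): offset=0, physical=[A,B,E,D,C,F,G,H,I], logical=[A,B,E,D,C,F,G,H,I]
After op 2 (replace(8, 'b')): offset=0, physical=[A,B,E,D,C,F,G,H,b], logical=[A,B,E,D,C,F,G,H,b]
After op 3 (swap(3, 7)): offset=0, physical=[A,B,E,H,C,F,G,D,b], logical=[A,B,E,H,C,F,G,D,b]
After op 4 (rotate(+3)): offset=3, physical=[A,B,E,H,C,F,G,D,b], logical=[H,C,F,G,D,b,A,B,E]
After op 5 (rotate(-2)): offset=1, physical=[A,B,E,H,C,F,G,D,b], logical=[B,E,H,C,F,G,D,b,A]
After op 6 (swap(2, 4)): offset=1, physical=[A,B,E,F,C,H,G,D,b], logical=[B,E,F,C,H,G,D,b,A]
After op 7 (swap(2, 8)): offset=1, physical=[F,B,E,A,C,H,G,D,b], logical=[B,E,A,C,H,G,D,b,F]
After op 8 (rotate(+1)): offset=2, physical=[F,B,E,A,C,H,G,D,b], logical=[E,A,C,H,G,D,b,F,B]
After op 9 (replace(7, 'e')): offset=2, physical=[e,B,E,A,C,H,G,D,b], logical=[E,A,C,H,G,D,b,e,B]
After op 10 (replace(0, 'l')): offset=2, physical=[e,B,l,A,C,H,G,D,b], logical=[l,A,C,H,G,D,b,e,B]
After op 11 (swap(8, 0)): offset=2, physical=[e,l,B,A,C,H,G,D,b], logical=[B,A,C,H,G,D,b,e,l]
After op 12 (replace(2, 'i')): offset=2, physical=[e,l,B,A,i,H,G,D,b], logical=[B,A,i,H,G,D,b,e,l]

Answer: b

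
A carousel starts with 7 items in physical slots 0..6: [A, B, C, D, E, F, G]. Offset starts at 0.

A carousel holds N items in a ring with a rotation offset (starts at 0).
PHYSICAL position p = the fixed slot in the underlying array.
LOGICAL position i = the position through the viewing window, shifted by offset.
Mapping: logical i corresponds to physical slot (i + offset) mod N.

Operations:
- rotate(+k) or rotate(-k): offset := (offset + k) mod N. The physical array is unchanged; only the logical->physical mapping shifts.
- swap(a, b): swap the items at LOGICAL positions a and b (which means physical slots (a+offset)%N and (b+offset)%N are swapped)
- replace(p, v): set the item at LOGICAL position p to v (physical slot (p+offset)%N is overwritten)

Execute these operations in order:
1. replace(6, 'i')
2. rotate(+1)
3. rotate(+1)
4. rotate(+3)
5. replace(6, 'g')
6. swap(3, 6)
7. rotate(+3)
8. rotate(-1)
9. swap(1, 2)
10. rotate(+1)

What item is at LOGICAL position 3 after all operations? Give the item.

After op 1 (replace(6, 'i')): offset=0, physical=[A,B,C,D,E,F,i], logical=[A,B,C,D,E,F,i]
After op 2 (rotate(+1)): offset=1, physical=[A,B,C,D,E,F,i], logical=[B,C,D,E,F,i,A]
After op 3 (rotate(+1)): offset=2, physical=[A,B,C,D,E,F,i], logical=[C,D,E,F,i,A,B]
After op 4 (rotate(+3)): offset=5, physical=[A,B,C,D,E,F,i], logical=[F,i,A,B,C,D,E]
After op 5 (replace(6, 'g')): offset=5, physical=[A,B,C,D,g,F,i], logical=[F,i,A,B,C,D,g]
After op 6 (swap(3, 6)): offset=5, physical=[A,g,C,D,B,F,i], logical=[F,i,A,g,C,D,B]
After op 7 (rotate(+3)): offset=1, physical=[A,g,C,D,B,F,i], logical=[g,C,D,B,F,i,A]
After op 8 (rotate(-1)): offset=0, physical=[A,g,C,D,B,F,i], logical=[A,g,C,D,B,F,i]
After op 9 (swap(1, 2)): offset=0, physical=[A,C,g,D,B,F,i], logical=[A,C,g,D,B,F,i]
After op 10 (rotate(+1)): offset=1, physical=[A,C,g,D,B,F,i], logical=[C,g,D,B,F,i,A]

Answer: B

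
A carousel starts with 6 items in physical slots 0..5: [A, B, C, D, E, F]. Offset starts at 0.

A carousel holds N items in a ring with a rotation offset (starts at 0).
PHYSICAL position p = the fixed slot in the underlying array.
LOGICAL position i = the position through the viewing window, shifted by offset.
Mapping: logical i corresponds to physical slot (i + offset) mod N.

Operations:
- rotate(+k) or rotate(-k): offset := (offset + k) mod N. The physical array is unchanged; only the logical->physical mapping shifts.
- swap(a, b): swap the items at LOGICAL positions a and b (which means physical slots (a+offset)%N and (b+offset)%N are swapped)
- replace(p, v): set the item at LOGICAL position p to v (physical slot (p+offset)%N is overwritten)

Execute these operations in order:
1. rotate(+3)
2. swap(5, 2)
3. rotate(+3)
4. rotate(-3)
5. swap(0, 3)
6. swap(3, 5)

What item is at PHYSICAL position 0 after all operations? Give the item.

After op 1 (rotate(+3)): offset=3, physical=[A,B,C,D,E,F], logical=[D,E,F,A,B,C]
After op 2 (swap(5, 2)): offset=3, physical=[A,B,F,D,E,C], logical=[D,E,C,A,B,F]
After op 3 (rotate(+3)): offset=0, physical=[A,B,F,D,E,C], logical=[A,B,F,D,E,C]
After op 4 (rotate(-3)): offset=3, physical=[A,B,F,D,E,C], logical=[D,E,C,A,B,F]
After op 5 (swap(0, 3)): offset=3, physical=[D,B,F,A,E,C], logical=[A,E,C,D,B,F]
After op 6 (swap(3, 5)): offset=3, physical=[F,B,D,A,E,C], logical=[A,E,C,F,B,D]

Answer: F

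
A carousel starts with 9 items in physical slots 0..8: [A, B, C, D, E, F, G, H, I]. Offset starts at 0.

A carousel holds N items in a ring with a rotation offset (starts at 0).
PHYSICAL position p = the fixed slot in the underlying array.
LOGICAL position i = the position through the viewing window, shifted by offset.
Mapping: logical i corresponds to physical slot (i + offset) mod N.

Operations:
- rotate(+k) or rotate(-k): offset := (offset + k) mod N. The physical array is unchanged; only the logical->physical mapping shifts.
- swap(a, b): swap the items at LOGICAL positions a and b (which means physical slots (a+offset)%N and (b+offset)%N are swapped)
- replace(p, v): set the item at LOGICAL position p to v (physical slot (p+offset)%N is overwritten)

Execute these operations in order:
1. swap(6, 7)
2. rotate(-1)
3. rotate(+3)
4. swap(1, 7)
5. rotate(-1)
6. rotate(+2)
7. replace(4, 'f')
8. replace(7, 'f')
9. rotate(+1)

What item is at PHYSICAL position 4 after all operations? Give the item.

Answer: E

Derivation:
After op 1 (swap(6, 7)): offset=0, physical=[A,B,C,D,E,F,H,G,I], logical=[A,B,C,D,E,F,H,G,I]
After op 2 (rotate(-1)): offset=8, physical=[A,B,C,D,E,F,H,G,I], logical=[I,A,B,C,D,E,F,H,G]
After op 3 (rotate(+3)): offset=2, physical=[A,B,C,D,E,F,H,G,I], logical=[C,D,E,F,H,G,I,A,B]
After op 4 (swap(1, 7)): offset=2, physical=[D,B,C,A,E,F,H,G,I], logical=[C,A,E,F,H,G,I,D,B]
After op 5 (rotate(-1)): offset=1, physical=[D,B,C,A,E,F,H,G,I], logical=[B,C,A,E,F,H,G,I,D]
After op 6 (rotate(+2)): offset=3, physical=[D,B,C,A,E,F,H,G,I], logical=[A,E,F,H,G,I,D,B,C]
After op 7 (replace(4, 'f')): offset=3, physical=[D,B,C,A,E,F,H,f,I], logical=[A,E,F,H,f,I,D,B,C]
After op 8 (replace(7, 'f')): offset=3, physical=[D,f,C,A,E,F,H,f,I], logical=[A,E,F,H,f,I,D,f,C]
After op 9 (rotate(+1)): offset=4, physical=[D,f,C,A,E,F,H,f,I], logical=[E,F,H,f,I,D,f,C,A]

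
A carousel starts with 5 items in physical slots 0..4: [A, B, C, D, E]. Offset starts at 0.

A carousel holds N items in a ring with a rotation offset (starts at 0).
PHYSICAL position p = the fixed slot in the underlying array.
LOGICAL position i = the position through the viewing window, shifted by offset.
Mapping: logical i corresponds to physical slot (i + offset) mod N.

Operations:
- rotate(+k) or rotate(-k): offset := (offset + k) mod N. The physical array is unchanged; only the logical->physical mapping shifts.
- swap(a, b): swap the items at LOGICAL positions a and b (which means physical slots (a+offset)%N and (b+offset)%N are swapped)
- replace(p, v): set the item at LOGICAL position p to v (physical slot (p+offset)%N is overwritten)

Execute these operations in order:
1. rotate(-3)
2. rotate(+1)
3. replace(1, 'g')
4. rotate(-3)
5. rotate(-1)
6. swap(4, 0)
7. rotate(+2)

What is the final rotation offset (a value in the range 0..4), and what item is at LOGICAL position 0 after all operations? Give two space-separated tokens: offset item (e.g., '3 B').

After op 1 (rotate(-3)): offset=2, physical=[A,B,C,D,E], logical=[C,D,E,A,B]
After op 2 (rotate(+1)): offset=3, physical=[A,B,C,D,E], logical=[D,E,A,B,C]
After op 3 (replace(1, 'g')): offset=3, physical=[A,B,C,D,g], logical=[D,g,A,B,C]
After op 4 (rotate(-3)): offset=0, physical=[A,B,C,D,g], logical=[A,B,C,D,g]
After op 5 (rotate(-1)): offset=4, physical=[A,B,C,D,g], logical=[g,A,B,C,D]
After op 6 (swap(4, 0)): offset=4, physical=[A,B,C,g,D], logical=[D,A,B,C,g]
After op 7 (rotate(+2)): offset=1, physical=[A,B,C,g,D], logical=[B,C,g,D,A]

Answer: 1 B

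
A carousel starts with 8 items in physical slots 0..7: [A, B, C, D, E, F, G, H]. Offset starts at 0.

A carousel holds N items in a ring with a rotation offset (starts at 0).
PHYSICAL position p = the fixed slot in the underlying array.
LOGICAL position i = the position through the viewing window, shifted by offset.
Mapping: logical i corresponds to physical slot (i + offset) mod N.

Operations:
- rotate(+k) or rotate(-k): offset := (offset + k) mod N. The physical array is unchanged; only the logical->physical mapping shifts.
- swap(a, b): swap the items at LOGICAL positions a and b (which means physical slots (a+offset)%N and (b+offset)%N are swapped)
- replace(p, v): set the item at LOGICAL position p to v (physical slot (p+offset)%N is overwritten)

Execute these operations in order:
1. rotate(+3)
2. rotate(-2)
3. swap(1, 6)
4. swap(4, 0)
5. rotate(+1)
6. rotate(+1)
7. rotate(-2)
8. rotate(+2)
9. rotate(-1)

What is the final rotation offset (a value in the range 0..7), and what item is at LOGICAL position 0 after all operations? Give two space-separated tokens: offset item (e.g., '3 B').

After op 1 (rotate(+3)): offset=3, physical=[A,B,C,D,E,F,G,H], logical=[D,E,F,G,H,A,B,C]
After op 2 (rotate(-2)): offset=1, physical=[A,B,C,D,E,F,G,H], logical=[B,C,D,E,F,G,H,A]
After op 3 (swap(1, 6)): offset=1, physical=[A,B,H,D,E,F,G,C], logical=[B,H,D,E,F,G,C,A]
After op 4 (swap(4, 0)): offset=1, physical=[A,F,H,D,E,B,G,C], logical=[F,H,D,E,B,G,C,A]
After op 5 (rotate(+1)): offset=2, physical=[A,F,H,D,E,B,G,C], logical=[H,D,E,B,G,C,A,F]
After op 6 (rotate(+1)): offset=3, physical=[A,F,H,D,E,B,G,C], logical=[D,E,B,G,C,A,F,H]
After op 7 (rotate(-2)): offset=1, physical=[A,F,H,D,E,B,G,C], logical=[F,H,D,E,B,G,C,A]
After op 8 (rotate(+2)): offset=3, physical=[A,F,H,D,E,B,G,C], logical=[D,E,B,G,C,A,F,H]
After op 9 (rotate(-1)): offset=2, physical=[A,F,H,D,E,B,G,C], logical=[H,D,E,B,G,C,A,F]

Answer: 2 H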